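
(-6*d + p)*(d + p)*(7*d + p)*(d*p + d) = -42*d^4*p - 42*d^4 - 41*d^3*p^2 - 41*d^3*p + 2*d^2*p^3 + 2*d^2*p^2 + d*p^4 + d*p^3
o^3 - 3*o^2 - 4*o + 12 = (o - 3)*(o - 2)*(o + 2)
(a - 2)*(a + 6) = a^2 + 4*a - 12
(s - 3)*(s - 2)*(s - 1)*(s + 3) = s^4 - 3*s^3 - 7*s^2 + 27*s - 18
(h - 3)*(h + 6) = h^2 + 3*h - 18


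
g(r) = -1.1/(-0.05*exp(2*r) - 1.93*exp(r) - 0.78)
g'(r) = -1.1*(0.1*exp(2*r) + 1.93*exp(r))/(-0.05*exp(2*r) - 1.93*exp(r) - 0.78)^2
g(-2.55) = 1.18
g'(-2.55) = -0.19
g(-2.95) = 1.25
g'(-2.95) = -0.14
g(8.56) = 0.00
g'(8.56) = -0.00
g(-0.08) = 0.42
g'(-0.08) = -0.30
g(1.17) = 0.15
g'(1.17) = -0.14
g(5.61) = 0.00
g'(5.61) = -0.00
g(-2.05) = 1.07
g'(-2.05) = -0.26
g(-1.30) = 0.84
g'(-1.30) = -0.34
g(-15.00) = 1.41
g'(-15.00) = 0.00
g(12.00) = 0.00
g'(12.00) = 0.00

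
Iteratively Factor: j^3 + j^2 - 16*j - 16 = (j + 4)*(j^2 - 3*j - 4) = (j - 4)*(j + 4)*(j + 1)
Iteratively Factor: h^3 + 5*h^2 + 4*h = (h)*(h^2 + 5*h + 4) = h*(h + 4)*(h + 1)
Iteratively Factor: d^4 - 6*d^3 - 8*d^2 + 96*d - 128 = (d - 2)*(d^3 - 4*d^2 - 16*d + 64) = (d - 2)*(d + 4)*(d^2 - 8*d + 16) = (d - 4)*(d - 2)*(d + 4)*(d - 4)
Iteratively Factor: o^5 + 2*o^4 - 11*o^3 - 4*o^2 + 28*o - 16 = (o - 1)*(o^4 + 3*o^3 - 8*o^2 - 12*o + 16) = (o - 1)*(o + 2)*(o^3 + o^2 - 10*o + 8) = (o - 1)*(o + 2)*(o + 4)*(o^2 - 3*o + 2) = (o - 2)*(o - 1)*(o + 2)*(o + 4)*(o - 1)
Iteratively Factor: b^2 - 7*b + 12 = (b - 3)*(b - 4)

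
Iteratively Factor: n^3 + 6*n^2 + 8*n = (n)*(n^2 + 6*n + 8) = n*(n + 4)*(n + 2)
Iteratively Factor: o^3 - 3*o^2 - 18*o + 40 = (o - 5)*(o^2 + 2*o - 8) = (o - 5)*(o - 2)*(o + 4)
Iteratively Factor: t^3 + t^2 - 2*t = (t)*(t^2 + t - 2) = t*(t - 1)*(t + 2)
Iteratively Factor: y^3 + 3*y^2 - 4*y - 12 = (y - 2)*(y^2 + 5*y + 6) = (y - 2)*(y + 3)*(y + 2)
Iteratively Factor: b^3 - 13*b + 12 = (b + 4)*(b^2 - 4*b + 3) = (b - 1)*(b + 4)*(b - 3)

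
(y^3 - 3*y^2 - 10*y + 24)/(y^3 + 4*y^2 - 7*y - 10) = (y^2 - y - 12)/(y^2 + 6*y + 5)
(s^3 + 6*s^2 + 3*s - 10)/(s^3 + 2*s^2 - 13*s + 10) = (s + 2)/(s - 2)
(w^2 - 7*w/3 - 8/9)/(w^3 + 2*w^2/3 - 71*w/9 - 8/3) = 1/(w + 3)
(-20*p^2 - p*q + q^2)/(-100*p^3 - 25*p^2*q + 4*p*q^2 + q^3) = 1/(5*p + q)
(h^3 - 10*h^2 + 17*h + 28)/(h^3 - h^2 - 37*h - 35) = (h - 4)/(h + 5)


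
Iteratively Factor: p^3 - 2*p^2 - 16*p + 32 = (p - 2)*(p^2 - 16) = (p - 4)*(p - 2)*(p + 4)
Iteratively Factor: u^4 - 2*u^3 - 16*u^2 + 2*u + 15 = (u - 1)*(u^3 - u^2 - 17*u - 15) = (u - 1)*(u + 3)*(u^2 - 4*u - 5) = (u - 5)*(u - 1)*(u + 3)*(u + 1)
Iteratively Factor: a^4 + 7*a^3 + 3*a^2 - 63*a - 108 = (a + 4)*(a^3 + 3*a^2 - 9*a - 27) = (a + 3)*(a + 4)*(a^2 - 9) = (a + 3)^2*(a + 4)*(a - 3)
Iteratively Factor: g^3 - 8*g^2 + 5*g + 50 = (g + 2)*(g^2 - 10*g + 25) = (g - 5)*(g + 2)*(g - 5)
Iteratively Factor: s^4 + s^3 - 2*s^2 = (s)*(s^3 + s^2 - 2*s) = s*(s + 2)*(s^2 - s) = s*(s - 1)*(s + 2)*(s)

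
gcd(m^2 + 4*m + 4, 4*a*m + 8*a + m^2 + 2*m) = m + 2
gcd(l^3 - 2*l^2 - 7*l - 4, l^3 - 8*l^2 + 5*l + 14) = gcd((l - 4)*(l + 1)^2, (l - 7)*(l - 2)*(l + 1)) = l + 1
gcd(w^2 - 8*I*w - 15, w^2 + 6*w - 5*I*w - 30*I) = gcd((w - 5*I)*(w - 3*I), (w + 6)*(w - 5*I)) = w - 5*I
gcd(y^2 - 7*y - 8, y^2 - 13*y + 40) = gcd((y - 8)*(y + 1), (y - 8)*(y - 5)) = y - 8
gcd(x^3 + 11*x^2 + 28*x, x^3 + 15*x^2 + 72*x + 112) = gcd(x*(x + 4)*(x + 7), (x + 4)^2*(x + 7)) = x^2 + 11*x + 28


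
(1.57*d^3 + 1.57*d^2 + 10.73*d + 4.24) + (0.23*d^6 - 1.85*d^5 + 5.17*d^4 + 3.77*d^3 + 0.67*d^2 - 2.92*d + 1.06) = 0.23*d^6 - 1.85*d^5 + 5.17*d^4 + 5.34*d^3 + 2.24*d^2 + 7.81*d + 5.3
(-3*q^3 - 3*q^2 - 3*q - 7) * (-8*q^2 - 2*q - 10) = 24*q^5 + 30*q^4 + 60*q^3 + 92*q^2 + 44*q + 70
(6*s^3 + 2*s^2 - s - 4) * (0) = 0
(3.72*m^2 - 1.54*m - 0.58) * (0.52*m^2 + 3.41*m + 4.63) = 1.9344*m^4 + 11.8844*m^3 + 11.6706*m^2 - 9.108*m - 2.6854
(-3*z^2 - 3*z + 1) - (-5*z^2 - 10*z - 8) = 2*z^2 + 7*z + 9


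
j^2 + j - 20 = (j - 4)*(j + 5)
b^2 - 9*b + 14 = (b - 7)*(b - 2)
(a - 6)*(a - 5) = a^2 - 11*a + 30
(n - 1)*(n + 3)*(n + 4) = n^3 + 6*n^2 + 5*n - 12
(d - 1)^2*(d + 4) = d^3 + 2*d^2 - 7*d + 4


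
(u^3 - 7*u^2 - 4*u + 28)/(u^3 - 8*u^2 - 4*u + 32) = (u - 7)/(u - 8)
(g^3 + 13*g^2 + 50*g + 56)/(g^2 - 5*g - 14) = (g^2 + 11*g + 28)/(g - 7)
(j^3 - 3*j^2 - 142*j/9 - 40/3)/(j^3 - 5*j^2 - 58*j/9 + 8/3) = (3*j + 5)/(3*j - 1)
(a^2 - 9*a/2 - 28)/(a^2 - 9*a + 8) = (a + 7/2)/(a - 1)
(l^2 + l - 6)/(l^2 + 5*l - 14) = (l + 3)/(l + 7)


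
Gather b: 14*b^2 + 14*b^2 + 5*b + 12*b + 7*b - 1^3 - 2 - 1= 28*b^2 + 24*b - 4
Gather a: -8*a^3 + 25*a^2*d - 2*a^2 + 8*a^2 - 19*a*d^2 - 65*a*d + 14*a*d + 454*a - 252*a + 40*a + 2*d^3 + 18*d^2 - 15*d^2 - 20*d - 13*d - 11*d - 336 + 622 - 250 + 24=-8*a^3 + a^2*(25*d + 6) + a*(-19*d^2 - 51*d + 242) + 2*d^3 + 3*d^2 - 44*d + 60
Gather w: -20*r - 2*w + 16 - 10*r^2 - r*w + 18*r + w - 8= -10*r^2 - 2*r + w*(-r - 1) + 8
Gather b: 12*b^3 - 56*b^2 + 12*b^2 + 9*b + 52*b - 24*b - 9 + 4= 12*b^3 - 44*b^2 + 37*b - 5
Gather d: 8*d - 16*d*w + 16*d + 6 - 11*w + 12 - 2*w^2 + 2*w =d*(24 - 16*w) - 2*w^2 - 9*w + 18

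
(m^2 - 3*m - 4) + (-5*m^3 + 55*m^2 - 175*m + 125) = -5*m^3 + 56*m^2 - 178*m + 121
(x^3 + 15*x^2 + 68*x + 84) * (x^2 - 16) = x^5 + 15*x^4 + 52*x^3 - 156*x^2 - 1088*x - 1344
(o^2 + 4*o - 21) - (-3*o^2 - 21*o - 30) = 4*o^2 + 25*o + 9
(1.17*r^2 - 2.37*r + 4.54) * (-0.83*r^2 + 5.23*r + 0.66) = -0.9711*r^4 + 8.0862*r^3 - 15.3911*r^2 + 22.18*r + 2.9964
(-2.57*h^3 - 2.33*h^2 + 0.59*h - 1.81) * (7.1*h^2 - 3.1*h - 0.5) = -18.247*h^5 - 8.576*h^4 + 12.697*h^3 - 13.515*h^2 + 5.316*h + 0.905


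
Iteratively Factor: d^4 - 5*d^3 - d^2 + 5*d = (d + 1)*(d^3 - 6*d^2 + 5*d) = d*(d + 1)*(d^2 - 6*d + 5) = d*(d - 5)*(d + 1)*(d - 1)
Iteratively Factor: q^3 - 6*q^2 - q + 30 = (q + 2)*(q^2 - 8*q + 15) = (q - 5)*(q + 2)*(q - 3)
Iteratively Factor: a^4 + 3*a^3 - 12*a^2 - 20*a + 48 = (a + 3)*(a^3 - 12*a + 16) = (a - 2)*(a + 3)*(a^2 + 2*a - 8) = (a - 2)^2*(a + 3)*(a + 4)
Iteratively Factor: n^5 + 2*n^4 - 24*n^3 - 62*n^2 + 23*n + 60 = (n - 1)*(n^4 + 3*n^3 - 21*n^2 - 83*n - 60) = (n - 5)*(n - 1)*(n^3 + 8*n^2 + 19*n + 12) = (n - 5)*(n - 1)*(n + 4)*(n^2 + 4*n + 3) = (n - 5)*(n - 1)*(n + 3)*(n + 4)*(n + 1)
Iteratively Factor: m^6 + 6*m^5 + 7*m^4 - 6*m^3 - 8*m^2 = (m)*(m^5 + 6*m^4 + 7*m^3 - 6*m^2 - 8*m) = m*(m + 2)*(m^4 + 4*m^3 - m^2 - 4*m) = m*(m + 2)*(m + 4)*(m^3 - m) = m*(m - 1)*(m + 2)*(m + 4)*(m^2 + m) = m*(m - 1)*(m + 1)*(m + 2)*(m + 4)*(m)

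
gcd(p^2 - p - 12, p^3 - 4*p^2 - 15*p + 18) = p + 3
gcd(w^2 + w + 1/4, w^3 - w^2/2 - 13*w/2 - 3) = w + 1/2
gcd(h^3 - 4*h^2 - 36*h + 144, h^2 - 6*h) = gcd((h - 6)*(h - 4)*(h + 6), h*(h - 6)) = h - 6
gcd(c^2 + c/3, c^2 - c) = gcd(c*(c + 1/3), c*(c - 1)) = c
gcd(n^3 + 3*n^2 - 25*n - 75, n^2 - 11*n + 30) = n - 5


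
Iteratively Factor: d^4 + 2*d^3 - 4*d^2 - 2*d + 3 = (d + 3)*(d^3 - d^2 - d + 1) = (d - 1)*(d + 3)*(d^2 - 1) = (d - 1)*(d + 1)*(d + 3)*(d - 1)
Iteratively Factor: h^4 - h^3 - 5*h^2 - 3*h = (h - 3)*(h^3 + 2*h^2 + h) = (h - 3)*(h + 1)*(h^2 + h) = (h - 3)*(h + 1)^2*(h)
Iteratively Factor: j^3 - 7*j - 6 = (j - 3)*(j^2 + 3*j + 2) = (j - 3)*(j + 1)*(j + 2)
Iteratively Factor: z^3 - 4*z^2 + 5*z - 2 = (z - 1)*(z^2 - 3*z + 2) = (z - 1)^2*(z - 2)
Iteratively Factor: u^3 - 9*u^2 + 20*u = (u)*(u^2 - 9*u + 20) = u*(u - 4)*(u - 5)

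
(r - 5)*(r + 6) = r^2 + r - 30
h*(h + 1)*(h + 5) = h^3 + 6*h^2 + 5*h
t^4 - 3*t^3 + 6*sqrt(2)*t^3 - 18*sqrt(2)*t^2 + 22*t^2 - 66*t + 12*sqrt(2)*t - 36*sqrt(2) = (t - 3)*(t + sqrt(2))*(t + 2*sqrt(2))*(t + 3*sqrt(2))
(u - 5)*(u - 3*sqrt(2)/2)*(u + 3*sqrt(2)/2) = u^3 - 5*u^2 - 9*u/2 + 45/2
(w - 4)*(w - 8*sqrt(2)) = w^2 - 8*sqrt(2)*w - 4*w + 32*sqrt(2)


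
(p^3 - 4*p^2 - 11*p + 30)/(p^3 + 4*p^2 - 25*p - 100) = (p^2 + p - 6)/(p^2 + 9*p + 20)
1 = 1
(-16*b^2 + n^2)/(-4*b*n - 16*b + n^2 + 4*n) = (4*b + n)/(n + 4)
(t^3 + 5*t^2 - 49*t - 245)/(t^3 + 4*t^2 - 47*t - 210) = (t + 7)/(t + 6)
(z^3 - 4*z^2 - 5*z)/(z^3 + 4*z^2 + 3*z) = (z - 5)/(z + 3)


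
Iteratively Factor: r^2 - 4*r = (r - 4)*(r)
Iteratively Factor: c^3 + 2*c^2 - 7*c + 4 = (c + 4)*(c^2 - 2*c + 1) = (c - 1)*(c + 4)*(c - 1)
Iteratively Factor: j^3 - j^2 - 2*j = (j + 1)*(j^2 - 2*j) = (j - 2)*(j + 1)*(j)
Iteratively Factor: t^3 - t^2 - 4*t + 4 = (t - 2)*(t^2 + t - 2) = (t - 2)*(t + 2)*(t - 1)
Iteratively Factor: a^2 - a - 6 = (a + 2)*(a - 3)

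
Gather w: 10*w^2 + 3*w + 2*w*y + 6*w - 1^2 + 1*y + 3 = 10*w^2 + w*(2*y + 9) + y + 2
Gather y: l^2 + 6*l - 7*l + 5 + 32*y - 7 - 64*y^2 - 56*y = l^2 - l - 64*y^2 - 24*y - 2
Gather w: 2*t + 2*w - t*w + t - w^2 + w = 3*t - w^2 + w*(3 - t)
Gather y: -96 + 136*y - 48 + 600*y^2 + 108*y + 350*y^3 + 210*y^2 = 350*y^3 + 810*y^2 + 244*y - 144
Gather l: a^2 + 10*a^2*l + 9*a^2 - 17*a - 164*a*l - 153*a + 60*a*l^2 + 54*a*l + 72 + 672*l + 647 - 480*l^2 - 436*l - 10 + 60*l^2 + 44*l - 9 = 10*a^2 - 170*a + l^2*(60*a - 420) + l*(10*a^2 - 110*a + 280) + 700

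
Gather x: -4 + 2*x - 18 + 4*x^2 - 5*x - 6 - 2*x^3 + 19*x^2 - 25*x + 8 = -2*x^3 + 23*x^2 - 28*x - 20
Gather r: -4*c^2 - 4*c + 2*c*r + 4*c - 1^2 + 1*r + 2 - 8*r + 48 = -4*c^2 + r*(2*c - 7) + 49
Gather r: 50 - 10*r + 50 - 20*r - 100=-30*r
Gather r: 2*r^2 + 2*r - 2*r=2*r^2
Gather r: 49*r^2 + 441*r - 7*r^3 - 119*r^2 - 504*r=-7*r^3 - 70*r^2 - 63*r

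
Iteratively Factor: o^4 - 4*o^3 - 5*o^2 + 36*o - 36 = (o - 3)*(o^3 - o^2 - 8*o + 12) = (o - 3)*(o + 3)*(o^2 - 4*o + 4) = (o - 3)*(o - 2)*(o + 3)*(o - 2)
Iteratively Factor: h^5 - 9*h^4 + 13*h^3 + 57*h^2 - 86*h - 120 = (h - 3)*(h^4 - 6*h^3 - 5*h^2 + 42*h + 40) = (h - 4)*(h - 3)*(h^3 - 2*h^2 - 13*h - 10) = (h - 4)*(h - 3)*(h + 2)*(h^2 - 4*h - 5) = (h - 5)*(h - 4)*(h - 3)*(h + 2)*(h + 1)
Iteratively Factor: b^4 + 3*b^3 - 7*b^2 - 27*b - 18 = (b + 2)*(b^3 + b^2 - 9*b - 9) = (b - 3)*(b + 2)*(b^2 + 4*b + 3) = (b - 3)*(b + 1)*(b + 2)*(b + 3)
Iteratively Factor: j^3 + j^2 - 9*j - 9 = (j + 1)*(j^2 - 9) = (j + 1)*(j + 3)*(j - 3)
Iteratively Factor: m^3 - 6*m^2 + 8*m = (m - 4)*(m^2 - 2*m) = m*(m - 4)*(m - 2)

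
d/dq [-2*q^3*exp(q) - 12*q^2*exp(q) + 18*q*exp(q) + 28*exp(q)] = 2*(-q^3 - 9*q^2 - 3*q + 23)*exp(q)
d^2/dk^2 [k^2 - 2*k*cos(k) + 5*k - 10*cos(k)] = 2*k*cos(k) + 4*sin(k) + 10*cos(k) + 2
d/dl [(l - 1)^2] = 2*l - 2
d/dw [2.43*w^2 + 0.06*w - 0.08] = 4.86*w + 0.06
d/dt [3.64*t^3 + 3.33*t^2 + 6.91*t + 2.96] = 10.92*t^2 + 6.66*t + 6.91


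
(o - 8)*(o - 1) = o^2 - 9*o + 8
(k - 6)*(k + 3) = k^2 - 3*k - 18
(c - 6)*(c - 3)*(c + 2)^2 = c^4 - 5*c^3 - 14*c^2 + 36*c + 72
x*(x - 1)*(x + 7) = x^3 + 6*x^2 - 7*x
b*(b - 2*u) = b^2 - 2*b*u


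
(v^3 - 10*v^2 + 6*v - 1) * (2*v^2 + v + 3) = 2*v^5 - 19*v^4 + 5*v^3 - 26*v^2 + 17*v - 3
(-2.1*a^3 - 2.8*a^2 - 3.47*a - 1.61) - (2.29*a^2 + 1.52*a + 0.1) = -2.1*a^3 - 5.09*a^2 - 4.99*a - 1.71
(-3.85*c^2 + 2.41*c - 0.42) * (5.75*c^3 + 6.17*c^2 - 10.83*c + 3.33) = -22.1375*c^5 - 9.897*c^4 + 54.1502*c^3 - 41.5122*c^2 + 12.5739*c - 1.3986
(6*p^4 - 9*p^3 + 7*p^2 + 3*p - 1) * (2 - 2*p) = -12*p^5 + 30*p^4 - 32*p^3 + 8*p^2 + 8*p - 2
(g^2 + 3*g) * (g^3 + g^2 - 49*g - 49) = g^5 + 4*g^4 - 46*g^3 - 196*g^2 - 147*g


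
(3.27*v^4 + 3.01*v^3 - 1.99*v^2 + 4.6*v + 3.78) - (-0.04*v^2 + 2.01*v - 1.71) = 3.27*v^4 + 3.01*v^3 - 1.95*v^2 + 2.59*v + 5.49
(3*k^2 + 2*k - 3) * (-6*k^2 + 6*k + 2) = -18*k^4 + 6*k^3 + 36*k^2 - 14*k - 6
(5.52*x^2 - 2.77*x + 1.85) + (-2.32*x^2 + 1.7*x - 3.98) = 3.2*x^2 - 1.07*x - 2.13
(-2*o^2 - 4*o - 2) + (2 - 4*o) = -2*o^2 - 8*o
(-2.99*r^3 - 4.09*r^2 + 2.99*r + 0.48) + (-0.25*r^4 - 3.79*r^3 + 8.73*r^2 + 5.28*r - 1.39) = -0.25*r^4 - 6.78*r^3 + 4.64*r^2 + 8.27*r - 0.91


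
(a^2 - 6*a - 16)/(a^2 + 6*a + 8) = (a - 8)/(a + 4)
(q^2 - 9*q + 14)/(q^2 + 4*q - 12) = (q - 7)/(q + 6)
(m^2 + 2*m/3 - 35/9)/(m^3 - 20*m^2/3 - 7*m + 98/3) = (m - 5/3)/(m^2 - 9*m + 14)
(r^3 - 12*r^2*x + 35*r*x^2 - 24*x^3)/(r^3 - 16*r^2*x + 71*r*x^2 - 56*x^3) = (-r + 3*x)/(-r + 7*x)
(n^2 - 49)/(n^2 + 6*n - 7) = (n - 7)/(n - 1)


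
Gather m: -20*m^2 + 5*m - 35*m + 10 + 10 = -20*m^2 - 30*m + 20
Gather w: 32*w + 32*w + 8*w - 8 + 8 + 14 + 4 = 72*w + 18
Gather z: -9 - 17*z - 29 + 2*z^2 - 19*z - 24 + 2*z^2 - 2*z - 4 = 4*z^2 - 38*z - 66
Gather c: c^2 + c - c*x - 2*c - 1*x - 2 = c^2 + c*(-x - 1) - x - 2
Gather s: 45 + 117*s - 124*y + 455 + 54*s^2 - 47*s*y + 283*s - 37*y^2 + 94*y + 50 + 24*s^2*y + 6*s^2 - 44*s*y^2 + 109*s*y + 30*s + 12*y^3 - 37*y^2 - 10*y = s^2*(24*y + 60) + s*(-44*y^2 + 62*y + 430) + 12*y^3 - 74*y^2 - 40*y + 550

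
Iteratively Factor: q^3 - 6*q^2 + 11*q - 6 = (q - 3)*(q^2 - 3*q + 2) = (q - 3)*(q - 1)*(q - 2)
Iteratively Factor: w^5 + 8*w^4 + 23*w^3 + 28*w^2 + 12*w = (w + 3)*(w^4 + 5*w^3 + 8*w^2 + 4*w) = w*(w + 3)*(w^3 + 5*w^2 + 8*w + 4) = w*(w + 1)*(w + 3)*(w^2 + 4*w + 4) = w*(w + 1)*(w + 2)*(w + 3)*(w + 2)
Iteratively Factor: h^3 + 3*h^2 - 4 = (h + 2)*(h^2 + h - 2) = (h + 2)^2*(h - 1)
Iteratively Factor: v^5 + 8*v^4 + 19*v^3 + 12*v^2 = (v + 3)*(v^4 + 5*v^3 + 4*v^2) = v*(v + 3)*(v^3 + 5*v^2 + 4*v) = v*(v + 1)*(v + 3)*(v^2 + 4*v) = v^2*(v + 1)*(v + 3)*(v + 4)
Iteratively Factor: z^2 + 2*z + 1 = (z + 1)*(z + 1)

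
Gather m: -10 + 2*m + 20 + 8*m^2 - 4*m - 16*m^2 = -8*m^2 - 2*m + 10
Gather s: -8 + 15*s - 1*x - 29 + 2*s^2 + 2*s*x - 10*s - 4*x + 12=2*s^2 + s*(2*x + 5) - 5*x - 25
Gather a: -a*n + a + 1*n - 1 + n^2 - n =a*(1 - n) + n^2 - 1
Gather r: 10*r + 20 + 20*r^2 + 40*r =20*r^2 + 50*r + 20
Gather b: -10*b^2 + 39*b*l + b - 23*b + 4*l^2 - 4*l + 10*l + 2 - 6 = -10*b^2 + b*(39*l - 22) + 4*l^2 + 6*l - 4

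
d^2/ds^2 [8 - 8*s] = 0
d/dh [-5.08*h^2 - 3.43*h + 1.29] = -10.16*h - 3.43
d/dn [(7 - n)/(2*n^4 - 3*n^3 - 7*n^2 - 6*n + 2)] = (-2*n^4 + 3*n^3 + 7*n^2 + 6*n - (n - 7)*(-8*n^3 + 9*n^2 + 14*n + 6) - 2)/(-2*n^4 + 3*n^3 + 7*n^2 + 6*n - 2)^2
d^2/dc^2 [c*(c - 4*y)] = 2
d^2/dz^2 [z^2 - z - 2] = 2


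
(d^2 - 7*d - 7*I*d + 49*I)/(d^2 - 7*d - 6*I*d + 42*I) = (d - 7*I)/(d - 6*I)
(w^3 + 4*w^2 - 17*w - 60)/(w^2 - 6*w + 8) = (w^2 + 8*w + 15)/(w - 2)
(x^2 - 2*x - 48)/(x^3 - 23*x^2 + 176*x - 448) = (x + 6)/(x^2 - 15*x + 56)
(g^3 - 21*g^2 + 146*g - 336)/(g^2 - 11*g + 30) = (g^2 - 15*g + 56)/(g - 5)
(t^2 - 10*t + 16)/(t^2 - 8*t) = (t - 2)/t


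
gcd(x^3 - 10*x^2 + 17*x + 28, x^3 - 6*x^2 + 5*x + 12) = x^2 - 3*x - 4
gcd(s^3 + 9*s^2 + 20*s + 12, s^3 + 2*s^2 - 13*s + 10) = 1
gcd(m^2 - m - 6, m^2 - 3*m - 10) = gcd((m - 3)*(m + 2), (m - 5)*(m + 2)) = m + 2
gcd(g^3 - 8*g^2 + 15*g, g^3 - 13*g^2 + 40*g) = g^2 - 5*g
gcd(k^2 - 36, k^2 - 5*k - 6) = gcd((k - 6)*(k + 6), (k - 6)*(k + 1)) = k - 6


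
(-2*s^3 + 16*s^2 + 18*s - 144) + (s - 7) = -2*s^3 + 16*s^2 + 19*s - 151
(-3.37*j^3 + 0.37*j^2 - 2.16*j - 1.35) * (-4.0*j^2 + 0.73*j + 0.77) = 13.48*j^5 - 3.9401*j^4 + 6.3152*j^3 + 4.1081*j^2 - 2.6487*j - 1.0395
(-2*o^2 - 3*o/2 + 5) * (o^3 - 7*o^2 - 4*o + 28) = -2*o^5 + 25*o^4/2 + 47*o^3/2 - 85*o^2 - 62*o + 140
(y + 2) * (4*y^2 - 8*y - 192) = 4*y^3 - 208*y - 384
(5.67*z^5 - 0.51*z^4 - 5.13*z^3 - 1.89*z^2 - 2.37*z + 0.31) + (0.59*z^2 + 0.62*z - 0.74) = 5.67*z^5 - 0.51*z^4 - 5.13*z^3 - 1.3*z^2 - 1.75*z - 0.43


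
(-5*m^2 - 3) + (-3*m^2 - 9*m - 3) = -8*m^2 - 9*m - 6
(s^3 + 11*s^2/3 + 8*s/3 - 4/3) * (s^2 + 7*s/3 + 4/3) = s^5 + 6*s^4 + 113*s^3/9 + 88*s^2/9 + 4*s/9 - 16/9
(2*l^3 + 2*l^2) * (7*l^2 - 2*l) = 14*l^5 + 10*l^4 - 4*l^3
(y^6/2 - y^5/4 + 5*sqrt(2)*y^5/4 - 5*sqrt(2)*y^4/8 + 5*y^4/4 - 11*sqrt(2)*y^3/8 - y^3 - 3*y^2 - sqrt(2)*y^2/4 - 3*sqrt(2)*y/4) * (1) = y^6/2 - y^5/4 + 5*sqrt(2)*y^5/4 - 5*sqrt(2)*y^4/8 + 5*y^4/4 - 11*sqrt(2)*y^3/8 - y^3 - 3*y^2 - sqrt(2)*y^2/4 - 3*sqrt(2)*y/4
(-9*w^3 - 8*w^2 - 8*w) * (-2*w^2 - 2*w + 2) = 18*w^5 + 34*w^4 + 14*w^3 - 16*w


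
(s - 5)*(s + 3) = s^2 - 2*s - 15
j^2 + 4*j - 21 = (j - 3)*(j + 7)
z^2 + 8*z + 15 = (z + 3)*(z + 5)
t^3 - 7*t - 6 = (t - 3)*(t + 1)*(t + 2)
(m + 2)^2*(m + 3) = m^3 + 7*m^2 + 16*m + 12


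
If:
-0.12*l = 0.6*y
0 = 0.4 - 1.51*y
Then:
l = -1.32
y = 0.26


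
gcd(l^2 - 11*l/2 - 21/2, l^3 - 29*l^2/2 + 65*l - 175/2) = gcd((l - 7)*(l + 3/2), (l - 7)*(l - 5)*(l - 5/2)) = l - 7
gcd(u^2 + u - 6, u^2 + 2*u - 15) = 1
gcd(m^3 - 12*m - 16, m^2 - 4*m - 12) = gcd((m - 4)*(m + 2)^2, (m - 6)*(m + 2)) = m + 2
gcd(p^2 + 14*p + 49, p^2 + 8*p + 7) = p + 7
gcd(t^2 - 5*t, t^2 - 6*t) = t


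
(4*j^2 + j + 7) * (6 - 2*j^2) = -8*j^4 - 2*j^3 + 10*j^2 + 6*j + 42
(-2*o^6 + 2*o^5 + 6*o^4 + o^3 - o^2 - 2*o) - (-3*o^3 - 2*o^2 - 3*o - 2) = -2*o^6 + 2*o^5 + 6*o^4 + 4*o^3 + o^2 + o + 2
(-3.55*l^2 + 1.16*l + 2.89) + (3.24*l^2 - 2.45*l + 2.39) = -0.31*l^2 - 1.29*l + 5.28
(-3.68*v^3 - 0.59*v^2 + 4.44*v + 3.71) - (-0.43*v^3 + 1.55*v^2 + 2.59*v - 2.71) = -3.25*v^3 - 2.14*v^2 + 1.85*v + 6.42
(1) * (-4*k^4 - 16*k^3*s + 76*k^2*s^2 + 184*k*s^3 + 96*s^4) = -4*k^4 - 16*k^3*s + 76*k^2*s^2 + 184*k*s^3 + 96*s^4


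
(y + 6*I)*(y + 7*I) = y^2 + 13*I*y - 42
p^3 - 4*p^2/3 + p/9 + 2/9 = (p - 1)*(p - 2/3)*(p + 1/3)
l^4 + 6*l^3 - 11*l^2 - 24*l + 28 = (l - 2)*(l - 1)*(l + 2)*(l + 7)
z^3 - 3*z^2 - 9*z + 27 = (z - 3)^2*(z + 3)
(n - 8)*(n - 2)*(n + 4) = n^3 - 6*n^2 - 24*n + 64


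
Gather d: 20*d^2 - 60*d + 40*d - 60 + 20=20*d^2 - 20*d - 40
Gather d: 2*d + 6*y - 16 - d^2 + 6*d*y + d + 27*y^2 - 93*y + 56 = -d^2 + d*(6*y + 3) + 27*y^2 - 87*y + 40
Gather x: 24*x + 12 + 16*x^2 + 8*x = 16*x^2 + 32*x + 12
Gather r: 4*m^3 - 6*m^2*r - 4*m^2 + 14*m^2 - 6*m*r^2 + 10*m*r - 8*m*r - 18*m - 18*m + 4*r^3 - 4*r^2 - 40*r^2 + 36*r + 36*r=4*m^3 + 10*m^2 - 36*m + 4*r^3 + r^2*(-6*m - 44) + r*(-6*m^2 + 2*m + 72)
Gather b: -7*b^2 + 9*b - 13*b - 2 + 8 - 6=-7*b^2 - 4*b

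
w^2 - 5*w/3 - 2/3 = (w - 2)*(w + 1/3)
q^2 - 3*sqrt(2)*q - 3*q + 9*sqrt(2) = (q - 3)*(q - 3*sqrt(2))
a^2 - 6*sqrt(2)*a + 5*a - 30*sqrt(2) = (a + 5)*(a - 6*sqrt(2))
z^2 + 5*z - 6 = (z - 1)*(z + 6)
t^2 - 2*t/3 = t*(t - 2/3)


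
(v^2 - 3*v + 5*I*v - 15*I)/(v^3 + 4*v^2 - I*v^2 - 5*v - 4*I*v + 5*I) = (v^2 + v*(-3 + 5*I) - 15*I)/(v^3 + v^2*(4 - I) - v*(5 + 4*I) + 5*I)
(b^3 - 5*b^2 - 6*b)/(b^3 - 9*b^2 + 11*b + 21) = b*(b - 6)/(b^2 - 10*b + 21)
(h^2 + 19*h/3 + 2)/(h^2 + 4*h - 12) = (h + 1/3)/(h - 2)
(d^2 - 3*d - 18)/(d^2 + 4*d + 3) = (d - 6)/(d + 1)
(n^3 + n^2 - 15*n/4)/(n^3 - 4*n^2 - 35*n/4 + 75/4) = n/(n - 5)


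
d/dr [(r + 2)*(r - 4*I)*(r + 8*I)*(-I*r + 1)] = -4*I*r^3 + r^2*(15 - 6*I) + r*(20 - 56*I) + 32 - 56*I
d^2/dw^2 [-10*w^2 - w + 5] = -20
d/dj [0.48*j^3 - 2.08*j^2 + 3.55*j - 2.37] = 1.44*j^2 - 4.16*j + 3.55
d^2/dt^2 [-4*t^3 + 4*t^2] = 8 - 24*t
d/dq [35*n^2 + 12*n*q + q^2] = 12*n + 2*q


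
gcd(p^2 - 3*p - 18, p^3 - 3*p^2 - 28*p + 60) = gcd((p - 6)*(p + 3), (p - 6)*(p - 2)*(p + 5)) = p - 6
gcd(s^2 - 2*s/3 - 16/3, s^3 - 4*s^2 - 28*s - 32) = s + 2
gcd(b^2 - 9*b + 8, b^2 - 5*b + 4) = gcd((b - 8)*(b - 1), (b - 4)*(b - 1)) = b - 1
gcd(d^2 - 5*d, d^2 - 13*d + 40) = d - 5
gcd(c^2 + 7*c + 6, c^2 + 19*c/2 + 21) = c + 6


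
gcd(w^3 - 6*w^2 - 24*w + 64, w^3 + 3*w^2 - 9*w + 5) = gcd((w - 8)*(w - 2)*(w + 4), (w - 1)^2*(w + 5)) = 1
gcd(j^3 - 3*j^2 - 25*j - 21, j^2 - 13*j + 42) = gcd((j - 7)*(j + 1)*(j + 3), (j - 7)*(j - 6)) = j - 7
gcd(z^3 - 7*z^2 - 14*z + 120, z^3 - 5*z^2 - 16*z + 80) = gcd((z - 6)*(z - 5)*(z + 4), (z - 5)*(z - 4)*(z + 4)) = z^2 - z - 20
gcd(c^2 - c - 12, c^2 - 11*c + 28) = c - 4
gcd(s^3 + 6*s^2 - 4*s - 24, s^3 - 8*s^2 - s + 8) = 1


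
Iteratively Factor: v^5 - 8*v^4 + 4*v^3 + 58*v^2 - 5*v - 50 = (v - 5)*(v^4 - 3*v^3 - 11*v^2 + 3*v + 10) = (v - 5)*(v + 2)*(v^3 - 5*v^2 - v + 5) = (v - 5)*(v - 1)*(v + 2)*(v^2 - 4*v - 5) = (v - 5)^2*(v - 1)*(v + 2)*(v + 1)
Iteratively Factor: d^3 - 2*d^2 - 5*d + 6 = (d + 2)*(d^2 - 4*d + 3) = (d - 3)*(d + 2)*(d - 1)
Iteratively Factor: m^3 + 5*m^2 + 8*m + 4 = (m + 2)*(m^2 + 3*m + 2) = (m + 1)*(m + 2)*(m + 2)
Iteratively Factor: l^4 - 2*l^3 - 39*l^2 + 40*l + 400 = (l + 4)*(l^3 - 6*l^2 - 15*l + 100) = (l + 4)^2*(l^2 - 10*l + 25) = (l - 5)*(l + 4)^2*(l - 5)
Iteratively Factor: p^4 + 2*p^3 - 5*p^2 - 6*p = (p)*(p^3 + 2*p^2 - 5*p - 6) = p*(p + 3)*(p^2 - p - 2) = p*(p - 2)*(p + 3)*(p + 1)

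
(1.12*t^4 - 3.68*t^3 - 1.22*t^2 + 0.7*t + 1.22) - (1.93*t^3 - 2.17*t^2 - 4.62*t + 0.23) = 1.12*t^4 - 5.61*t^3 + 0.95*t^2 + 5.32*t + 0.99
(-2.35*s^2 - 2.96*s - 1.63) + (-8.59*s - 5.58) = -2.35*s^2 - 11.55*s - 7.21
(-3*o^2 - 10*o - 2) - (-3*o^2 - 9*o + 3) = -o - 5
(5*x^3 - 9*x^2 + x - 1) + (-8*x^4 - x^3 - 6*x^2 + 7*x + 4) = -8*x^4 + 4*x^3 - 15*x^2 + 8*x + 3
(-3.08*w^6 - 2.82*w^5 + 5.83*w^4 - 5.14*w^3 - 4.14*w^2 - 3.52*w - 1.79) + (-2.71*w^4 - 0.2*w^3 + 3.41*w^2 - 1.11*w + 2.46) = -3.08*w^6 - 2.82*w^5 + 3.12*w^4 - 5.34*w^3 - 0.73*w^2 - 4.63*w + 0.67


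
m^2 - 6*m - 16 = (m - 8)*(m + 2)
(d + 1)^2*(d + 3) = d^3 + 5*d^2 + 7*d + 3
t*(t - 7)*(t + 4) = t^3 - 3*t^2 - 28*t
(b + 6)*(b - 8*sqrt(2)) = b^2 - 8*sqrt(2)*b + 6*b - 48*sqrt(2)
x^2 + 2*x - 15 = (x - 3)*(x + 5)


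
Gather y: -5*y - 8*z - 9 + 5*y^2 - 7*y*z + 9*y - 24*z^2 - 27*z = 5*y^2 + y*(4 - 7*z) - 24*z^2 - 35*z - 9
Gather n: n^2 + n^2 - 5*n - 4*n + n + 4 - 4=2*n^2 - 8*n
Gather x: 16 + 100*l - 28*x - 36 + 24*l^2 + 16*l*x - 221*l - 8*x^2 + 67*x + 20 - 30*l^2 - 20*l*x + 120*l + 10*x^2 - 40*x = -6*l^2 - l + 2*x^2 + x*(-4*l - 1)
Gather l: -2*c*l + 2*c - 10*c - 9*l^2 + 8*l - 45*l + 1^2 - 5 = -8*c - 9*l^2 + l*(-2*c - 37) - 4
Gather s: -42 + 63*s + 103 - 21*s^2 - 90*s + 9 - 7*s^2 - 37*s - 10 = -28*s^2 - 64*s + 60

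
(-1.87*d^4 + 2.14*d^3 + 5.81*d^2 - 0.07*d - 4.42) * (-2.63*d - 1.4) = 4.9181*d^5 - 3.0102*d^4 - 18.2763*d^3 - 7.9499*d^2 + 11.7226*d + 6.188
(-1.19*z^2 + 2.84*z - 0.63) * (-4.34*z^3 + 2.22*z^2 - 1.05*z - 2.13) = 5.1646*z^5 - 14.9674*z^4 + 10.2885*z^3 - 1.8459*z^2 - 5.3877*z + 1.3419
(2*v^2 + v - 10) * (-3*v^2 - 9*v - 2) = -6*v^4 - 21*v^3 + 17*v^2 + 88*v + 20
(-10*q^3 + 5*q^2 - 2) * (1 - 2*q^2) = 20*q^5 - 10*q^4 - 10*q^3 + 9*q^2 - 2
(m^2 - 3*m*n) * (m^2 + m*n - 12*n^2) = m^4 - 2*m^3*n - 15*m^2*n^2 + 36*m*n^3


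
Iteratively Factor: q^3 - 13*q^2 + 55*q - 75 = (q - 5)*(q^2 - 8*q + 15) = (q - 5)*(q - 3)*(q - 5)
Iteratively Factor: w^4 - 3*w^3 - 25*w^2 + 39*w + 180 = (w - 4)*(w^3 + w^2 - 21*w - 45) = (w - 5)*(w - 4)*(w^2 + 6*w + 9) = (w - 5)*(w - 4)*(w + 3)*(w + 3)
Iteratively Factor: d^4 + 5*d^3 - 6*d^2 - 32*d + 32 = (d + 4)*(d^3 + d^2 - 10*d + 8) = (d + 4)^2*(d^2 - 3*d + 2) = (d - 1)*(d + 4)^2*(d - 2)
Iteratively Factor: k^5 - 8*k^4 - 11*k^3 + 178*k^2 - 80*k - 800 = (k - 5)*(k^4 - 3*k^3 - 26*k^2 + 48*k + 160) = (k - 5)*(k + 2)*(k^3 - 5*k^2 - 16*k + 80) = (k - 5)*(k + 2)*(k + 4)*(k^2 - 9*k + 20) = (k - 5)^2*(k + 2)*(k + 4)*(k - 4)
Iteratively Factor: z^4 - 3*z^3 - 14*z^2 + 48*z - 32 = (z - 2)*(z^3 - z^2 - 16*z + 16) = (z - 2)*(z - 1)*(z^2 - 16) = (z - 2)*(z - 1)*(z + 4)*(z - 4)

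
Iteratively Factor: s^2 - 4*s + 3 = (s - 3)*(s - 1)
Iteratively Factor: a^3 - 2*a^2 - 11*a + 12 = (a + 3)*(a^2 - 5*a + 4) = (a - 1)*(a + 3)*(a - 4)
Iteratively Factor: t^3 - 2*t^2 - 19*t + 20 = (t - 5)*(t^2 + 3*t - 4) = (t - 5)*(t - 1)*(t + 4)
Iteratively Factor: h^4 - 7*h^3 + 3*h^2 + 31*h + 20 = (h - 4)*(h^3 - 3*h^2 - 9*h - 5) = (h - 5)*(h - 4)*(h^2 + 2*h + 1) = (h - 5)*(h - 4)*(h + 1)*(h + 1)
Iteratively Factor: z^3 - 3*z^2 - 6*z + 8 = (z - 4)*(z^2 + z - 2) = (z - 4)*(z + 2)*(z - 1)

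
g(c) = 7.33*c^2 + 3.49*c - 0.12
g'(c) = 14.66*c + 3.49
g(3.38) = 95.42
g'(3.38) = 53.04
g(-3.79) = 91.94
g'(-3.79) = -52.07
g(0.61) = 4.74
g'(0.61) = 12.43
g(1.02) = 11.07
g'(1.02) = 18.44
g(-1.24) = 6.82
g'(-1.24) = -14.69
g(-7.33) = 368.13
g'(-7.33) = -103.97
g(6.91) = 373.99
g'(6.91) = 104.79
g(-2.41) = 34.04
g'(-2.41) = -31.84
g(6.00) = 284.70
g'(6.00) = 91.45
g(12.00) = 1097.28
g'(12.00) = 179.41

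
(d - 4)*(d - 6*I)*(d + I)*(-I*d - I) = -I*d^4 - 5*d^3 + 3*I*d^3 + 15*d^2 - 2*I*d^2 + 20*d + 18*I*d + 24*I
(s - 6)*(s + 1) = s^2 - 5*s - 6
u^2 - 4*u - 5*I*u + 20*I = (u - 4)*(u - 5*I)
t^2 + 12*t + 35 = (t + 5)*(t + 7)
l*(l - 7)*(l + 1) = l^3 - 6*l^2 - 7*l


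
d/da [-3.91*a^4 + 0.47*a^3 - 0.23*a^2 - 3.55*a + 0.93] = -15.64*a^3 + 1.41*a^2 - 0.46*a - 3.55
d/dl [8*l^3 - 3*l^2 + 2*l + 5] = 24*l^2 - 6*l + 2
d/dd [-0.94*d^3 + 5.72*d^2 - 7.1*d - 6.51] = -2.82*d^2 + 11.44*d - 7.1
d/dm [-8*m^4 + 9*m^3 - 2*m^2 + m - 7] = -32*m^3 + 27*m^2 - 4*m + 1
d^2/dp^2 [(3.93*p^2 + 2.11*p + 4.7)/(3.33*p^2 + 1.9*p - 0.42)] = (-2.93506200000002*p^3 + 345.685968*p^2 + 196.127676*p + 51.834904)/(36.926037*p^6 + 63.20673*p^5 + 22.091886*p^4 - 9.08504*p^3 - 2.786364*p^2 + 1.00548*p - 0.074088)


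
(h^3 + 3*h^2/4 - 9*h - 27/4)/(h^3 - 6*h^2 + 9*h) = (4*h^2 + 15*h + 9)/(4*h*(h - 3))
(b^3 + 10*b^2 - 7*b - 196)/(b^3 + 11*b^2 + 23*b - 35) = (b^2 + 3*b - 28)/(b^2 + 4*b - 5)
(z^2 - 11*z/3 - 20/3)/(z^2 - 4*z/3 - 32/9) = 3*(z - 5)/(3*z - 8)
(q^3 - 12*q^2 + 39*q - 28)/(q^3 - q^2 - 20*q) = (-q^3 + 12*q^2 - 39*q + 28)/(q*(-q^2 + q + 20))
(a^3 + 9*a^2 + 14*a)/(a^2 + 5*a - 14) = a*(a + 2)/(a - 2)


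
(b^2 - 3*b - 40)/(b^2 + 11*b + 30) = (b - 8)/(b + 6)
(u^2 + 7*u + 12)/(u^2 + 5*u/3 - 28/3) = 3*(u + 3)/(3*u - 7)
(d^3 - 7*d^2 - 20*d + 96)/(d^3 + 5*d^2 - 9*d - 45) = (d^2 - 4*d - 32)/(d^2 + 8*d + 15)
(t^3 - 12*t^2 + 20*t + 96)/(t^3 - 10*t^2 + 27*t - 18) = (t^2 - 6*t - 16)/(t^2 - 4*t + 3)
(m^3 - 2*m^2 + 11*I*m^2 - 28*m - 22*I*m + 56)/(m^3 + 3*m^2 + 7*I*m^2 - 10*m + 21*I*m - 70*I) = (m + 4*I)/(m + 5)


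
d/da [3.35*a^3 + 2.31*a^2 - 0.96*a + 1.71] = 10.05*a^2 + 4.62*a - 0.96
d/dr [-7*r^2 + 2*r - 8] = 2 - 14*r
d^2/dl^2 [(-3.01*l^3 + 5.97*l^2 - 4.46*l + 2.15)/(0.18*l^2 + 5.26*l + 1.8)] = (-1.11022302462516e-16*l^5 - 3.5527136788005e-15*l^4 - 176.202272*l^3 - 182.1798*l^2 - 37.63044*l + 240.71764)/(0.005832*l^6 + 0.511272*l^5 + 15.115464*l^4 + 155.757016*l^3 + 151.15464*l^2 + 51.1272*l + 5.832)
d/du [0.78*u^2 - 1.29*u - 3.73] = 1.56*u - 1.29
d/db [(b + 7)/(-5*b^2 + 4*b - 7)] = 5*(b^2 + 14*b - 7)/(25*b^4 - 40*b^3 + 86*b^2 - 56*b + 49)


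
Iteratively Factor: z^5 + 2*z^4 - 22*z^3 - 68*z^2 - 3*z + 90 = (z + 2)*(z^4 - 22*z^2 - 24*z + 45) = (z + 2)*(z + 3)*(z^3 - 3*z^2 - 13*z + 15) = (z - 1)*(z + 2)*(z + 3)*(z^2 - 2*z - 15) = (z - 5)*(z - 1)*(z + 2)*(z + 3)*(z + 3)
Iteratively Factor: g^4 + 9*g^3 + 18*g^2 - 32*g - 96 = (g + 4)*(g^3 + 5*g^2 - 2*g - 24) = (g + 3)*(g + 4)*(g^2 + 2*g - 8) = (g + 3)*(g + 4)^2*(g - 2)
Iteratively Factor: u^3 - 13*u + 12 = (u - 3)*(u^2 + 3*u - 4) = (u - 3)*(u - 1)*(u + 4)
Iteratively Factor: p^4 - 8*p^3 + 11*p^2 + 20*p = (p + 1)*(p^3 - 9*p^2 + 20*p) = (p - 5)*(p + 1)*(p^2 - 4*p) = p*(p - 5)*(p + 1)*(p - 4)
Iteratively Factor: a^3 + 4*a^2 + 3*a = (a + 3)*(a^2 + a) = a*(a + 3)*(a + 1)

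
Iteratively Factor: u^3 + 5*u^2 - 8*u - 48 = (u + 4)*(u^2 + u - 12) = (u - 3)*(u + 4)*(u + 4)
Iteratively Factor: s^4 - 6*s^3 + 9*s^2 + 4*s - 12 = (s + 1)*(s^3 - 7*s^2 + 16*s - 12) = (s - 3)*(s + 1)*(s^2 - 4*s + 4) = (s - 3)*(s - 2)*(s + 1)*(s - 2)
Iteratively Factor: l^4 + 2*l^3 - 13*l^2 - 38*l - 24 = (l + 3)*(l^3 - l^2 - 10*l - 8) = (l + 1)*(l + 3)*(l^2 - 2*l - 8) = (l + 1)*(l + 2)*(l + 3)*(l - 4)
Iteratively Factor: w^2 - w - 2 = (w - 2)*(w + 1)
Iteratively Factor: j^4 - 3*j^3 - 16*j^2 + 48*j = (j - 3)*(j^3 - 16*j) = (j - 4)*(j - 3)*(j^2 + 4*j) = j*(j - 4)*(j - 3)*(j + 4)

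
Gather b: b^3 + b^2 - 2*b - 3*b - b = b^3 + b^2 - 6*b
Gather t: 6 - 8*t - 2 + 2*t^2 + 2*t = 2*t^2 - 6*t + 4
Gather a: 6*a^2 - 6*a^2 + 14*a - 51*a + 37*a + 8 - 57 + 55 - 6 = 0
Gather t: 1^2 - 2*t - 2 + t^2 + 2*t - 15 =t^2 - 16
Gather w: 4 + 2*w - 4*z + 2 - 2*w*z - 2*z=w*(2 - 2*z) - 6*z + 6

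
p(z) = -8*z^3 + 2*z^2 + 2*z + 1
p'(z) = -24*z^2 + 4*z + 2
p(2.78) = -149.86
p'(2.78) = -172.36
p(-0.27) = 0.76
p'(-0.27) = -0.83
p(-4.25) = 642.75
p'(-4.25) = -448.50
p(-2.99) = 226.75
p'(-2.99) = -224.52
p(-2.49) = 131.93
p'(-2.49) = -156.76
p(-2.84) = 194.70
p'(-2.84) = -202.93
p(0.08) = 1.17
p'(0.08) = 2.17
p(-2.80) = 186.70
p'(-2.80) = -197.36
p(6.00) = -1643.00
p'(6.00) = -838.00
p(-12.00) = 14089.00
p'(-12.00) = -3502.00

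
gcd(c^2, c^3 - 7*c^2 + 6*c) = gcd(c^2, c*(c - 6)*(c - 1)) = c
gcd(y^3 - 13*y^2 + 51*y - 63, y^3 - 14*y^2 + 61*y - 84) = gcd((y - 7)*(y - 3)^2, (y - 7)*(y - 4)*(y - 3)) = y^2 - 10*y + 21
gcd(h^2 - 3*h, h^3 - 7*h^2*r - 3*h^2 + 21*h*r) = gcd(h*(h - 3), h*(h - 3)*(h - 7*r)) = h^2 - 3*h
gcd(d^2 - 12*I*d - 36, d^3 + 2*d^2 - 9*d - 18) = 1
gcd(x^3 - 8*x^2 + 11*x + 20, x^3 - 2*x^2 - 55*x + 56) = 1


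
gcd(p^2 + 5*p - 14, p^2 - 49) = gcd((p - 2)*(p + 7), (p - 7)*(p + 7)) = p + 7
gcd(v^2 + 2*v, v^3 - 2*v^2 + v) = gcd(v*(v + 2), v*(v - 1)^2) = v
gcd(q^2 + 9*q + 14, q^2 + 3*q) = 1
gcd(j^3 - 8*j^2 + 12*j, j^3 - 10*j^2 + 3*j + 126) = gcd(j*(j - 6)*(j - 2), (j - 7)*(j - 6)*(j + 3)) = j - 6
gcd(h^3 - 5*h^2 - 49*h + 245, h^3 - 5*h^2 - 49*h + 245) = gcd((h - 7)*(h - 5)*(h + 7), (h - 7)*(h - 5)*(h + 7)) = h^3 - 5*h^2 - 49*h + 245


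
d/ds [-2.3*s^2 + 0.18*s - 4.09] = 0.18 - 4.6*s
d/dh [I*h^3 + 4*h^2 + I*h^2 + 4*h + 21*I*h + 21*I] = 3*I*h^2 + 2*h*(4 + I) + 4 + 21*I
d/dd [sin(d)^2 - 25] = sin(2*d)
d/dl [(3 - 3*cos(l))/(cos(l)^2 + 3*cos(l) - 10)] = 3*(sin(l)^2 + 2*cos(l) - 8)*sin(l)/(cos(l)^2 + 3*cos(l) - 10)^2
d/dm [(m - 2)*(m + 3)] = 2*m + 1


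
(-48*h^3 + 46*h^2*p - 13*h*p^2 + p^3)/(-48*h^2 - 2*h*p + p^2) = (6*h^2 - 5*h*p + p^2)/(6*h + p)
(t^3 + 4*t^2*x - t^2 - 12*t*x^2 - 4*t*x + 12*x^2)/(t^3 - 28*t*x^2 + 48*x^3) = (1 - t)/(-t + 4*x)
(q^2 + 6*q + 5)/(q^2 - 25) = (q + 1)/(q - 5)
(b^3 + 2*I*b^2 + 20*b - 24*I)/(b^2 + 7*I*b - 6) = (b^2 - 4*I*b - 4)/(b + I)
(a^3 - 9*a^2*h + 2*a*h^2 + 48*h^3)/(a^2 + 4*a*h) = (a^3 - 9*a^2*h + 2*a*h^2 + 48*h^3)/(a*(a + 4*h))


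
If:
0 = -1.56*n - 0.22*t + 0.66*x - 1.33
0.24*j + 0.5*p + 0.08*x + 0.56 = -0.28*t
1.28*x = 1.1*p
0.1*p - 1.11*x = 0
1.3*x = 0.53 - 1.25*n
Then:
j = 8.23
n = 0.42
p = 0.00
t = -9.05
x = 0.00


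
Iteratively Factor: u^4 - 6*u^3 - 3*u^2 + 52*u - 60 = (u - 2)*(u^3 - 4*u^2 - 11*u + 30) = (u - 2)*(u + 3)*(u^2 - 7*u + 10) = (u - 5)*(u - 2)*(u + 3)*(u - 2)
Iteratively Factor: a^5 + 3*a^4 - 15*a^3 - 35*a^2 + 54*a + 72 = (a - 2)*(a^4 + 5*a^3 - 5*a^2 - 45*a - 36) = (a - 2)*(a + 1)*(a^3 + 4*a^2 - 9*a - 36) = (a - 2)*(a + 1)*(a + 3)*(a^2 + a - 12) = (a - 2)*(a + 1)*(a + 3)*(a + 4)*(a - 3)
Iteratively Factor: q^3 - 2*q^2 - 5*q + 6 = (q + 2)*(q^2 - 4*q + 3) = (q - 3)*(q + 2)*(q - 1)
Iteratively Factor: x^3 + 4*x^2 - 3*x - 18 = (x - 2)*(x^2 + 6*x + 9) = (x - 2)*(x + 3)*(x + 3)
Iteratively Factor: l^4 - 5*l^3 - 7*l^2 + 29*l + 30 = (l - 5)*(l^3 - 7*l - 6) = (l - 5)*(l + 1)*(l^2 - l - 6) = (l - 5)*(l - 3)*(l + 1)*(l + 2)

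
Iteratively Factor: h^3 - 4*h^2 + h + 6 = (h - 2)*(h^2 - 2*h - 3) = (h - 2)*(h + 1)*(h - 3)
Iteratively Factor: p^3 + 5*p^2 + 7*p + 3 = (p + 1)*(p^2 + 4*p + 3) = (p + 1)*(p + 3)*(p + 1)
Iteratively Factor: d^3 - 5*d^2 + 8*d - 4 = (d - 2)*(d^2 - 3*d + 2) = (d - 2)*(d - 1)*(d - 2)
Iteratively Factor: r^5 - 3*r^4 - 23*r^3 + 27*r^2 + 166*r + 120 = (r + 1)*(r^4 - 4*r^3 - 19*r^2 + 46*r + 120) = (r - 5)*(r + 1)*(r^3 + r^2 - 14*r - 24) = (r - 5)*(r - 4)*(r + 1)*(r^2 + 5*r + 6) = (r - 5)*(r - 4)*(r + 1)*(r + 2)*(r + 3)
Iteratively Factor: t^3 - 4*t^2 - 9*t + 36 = (t - 4)*(t^2 - 9) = (t - 4)*(t + 3)*(t - 3)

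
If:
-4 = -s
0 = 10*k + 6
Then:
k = -3/5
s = 4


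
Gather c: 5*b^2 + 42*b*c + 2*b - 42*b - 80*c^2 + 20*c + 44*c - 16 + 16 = 5*b^2 - 40*b - 80*c^2 + c*(42*b + 64)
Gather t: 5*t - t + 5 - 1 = 4*t + 4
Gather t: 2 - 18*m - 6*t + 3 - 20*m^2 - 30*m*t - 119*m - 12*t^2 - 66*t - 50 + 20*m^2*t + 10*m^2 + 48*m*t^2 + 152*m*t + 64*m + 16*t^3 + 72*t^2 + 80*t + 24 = -10*m^2 - 73*m + 16*t^3 + t^2*(48*m + 60) + t*(20*m^2 + 122*m + 8) - 21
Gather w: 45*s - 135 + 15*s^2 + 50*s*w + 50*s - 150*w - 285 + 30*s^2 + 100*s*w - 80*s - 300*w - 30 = 45*s^2 + 15*s + w*(150*s - 450) - 450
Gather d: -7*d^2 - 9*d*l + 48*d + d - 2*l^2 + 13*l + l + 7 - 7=-7*d^2 + d*(49 - 9*l) - 2*l^2 + 14*l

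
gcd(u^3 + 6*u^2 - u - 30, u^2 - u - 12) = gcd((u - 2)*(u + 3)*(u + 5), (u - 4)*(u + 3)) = u + 3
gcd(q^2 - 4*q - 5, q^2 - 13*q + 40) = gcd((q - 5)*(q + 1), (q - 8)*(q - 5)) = q - 5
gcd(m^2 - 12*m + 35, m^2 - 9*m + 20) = m - 5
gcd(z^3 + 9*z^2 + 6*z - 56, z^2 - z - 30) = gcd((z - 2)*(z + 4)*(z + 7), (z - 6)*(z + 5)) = 1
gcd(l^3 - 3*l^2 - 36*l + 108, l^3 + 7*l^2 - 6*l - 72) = l^2 + 3*l - 18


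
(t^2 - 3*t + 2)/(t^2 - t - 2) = (t - 1)/(t + 1)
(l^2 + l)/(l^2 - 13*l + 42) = l*(l + 1)/(l^2 - 13*l + 42)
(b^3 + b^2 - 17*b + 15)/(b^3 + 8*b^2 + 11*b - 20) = (b - 3)/(b + 4)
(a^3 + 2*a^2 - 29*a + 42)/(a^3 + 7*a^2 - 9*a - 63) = (a - 2)/(a + 3)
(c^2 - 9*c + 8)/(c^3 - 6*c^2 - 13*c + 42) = (c^2 - 9*c + 8)/(c^3 - 6*c^2 - 13*c + 42)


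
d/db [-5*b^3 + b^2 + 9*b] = -15*b^2 + 2*b + 9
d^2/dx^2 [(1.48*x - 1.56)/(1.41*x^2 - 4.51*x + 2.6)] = ((17.7488 - 12.5208*x)*(1.41*x^2 - 4.51*x + 2.6) + (1.48*x - 1.56)*(2.82*x - 4.51)*(5.64*x - 9.02))/(1.41*x^2 - 4.51*x + 2.6)^3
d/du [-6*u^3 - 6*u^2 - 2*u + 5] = -18*u^2 - 12*u - 2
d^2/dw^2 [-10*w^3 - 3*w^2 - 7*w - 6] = -60*w - 6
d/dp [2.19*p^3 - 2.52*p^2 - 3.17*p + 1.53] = 6.57*p^2 - 5.04*p - 3.17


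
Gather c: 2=2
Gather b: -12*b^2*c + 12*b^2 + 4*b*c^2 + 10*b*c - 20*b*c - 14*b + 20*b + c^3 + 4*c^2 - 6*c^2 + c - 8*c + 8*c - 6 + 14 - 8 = b^2*(12 - 12*c) + b*(4*c^2 - 10*c + 6) + c^3 - 2*c^2 + c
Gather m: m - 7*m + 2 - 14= -6*m - 12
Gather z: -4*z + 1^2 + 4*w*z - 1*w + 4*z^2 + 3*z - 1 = -w + 4*z^2 + z*(4*w - 1)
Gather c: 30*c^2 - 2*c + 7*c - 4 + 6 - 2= 30*c^2 + 5*c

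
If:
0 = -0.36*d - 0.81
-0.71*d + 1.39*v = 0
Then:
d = -2.25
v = -1.15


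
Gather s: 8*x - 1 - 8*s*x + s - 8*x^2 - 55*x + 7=s*(1 - 8*x) - 8*x^2 - 47*x + 6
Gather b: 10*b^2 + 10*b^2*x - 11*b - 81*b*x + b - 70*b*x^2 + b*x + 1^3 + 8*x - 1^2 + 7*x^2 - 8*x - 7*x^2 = b^2*(10*x + 10) + b*(-70*x^2 - 80*x - 10)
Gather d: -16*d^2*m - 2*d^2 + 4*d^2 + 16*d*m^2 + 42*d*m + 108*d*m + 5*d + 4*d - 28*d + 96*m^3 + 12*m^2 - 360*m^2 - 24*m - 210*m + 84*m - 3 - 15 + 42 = d^2*(2 - 16*m) + d*(16*m^2 + 150*m - 19) + 96*m^3 - 348*m^2 - 150*m + 24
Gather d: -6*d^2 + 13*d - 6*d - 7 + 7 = -6*d^2 + 7*d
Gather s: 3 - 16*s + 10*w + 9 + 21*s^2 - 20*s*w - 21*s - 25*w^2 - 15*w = 21*s^2 + s*(-20*w - 37) - 25*w^2 - 5*w + 12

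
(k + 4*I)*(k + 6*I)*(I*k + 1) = I*k^3 - 9*k^2 - 14*I*k - 24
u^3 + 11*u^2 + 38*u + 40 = (u + 2)*(u + 4)*(u + 5)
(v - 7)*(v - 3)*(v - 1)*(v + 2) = v^4 - 9*v^3 + 9*v^2 + 41*v - 42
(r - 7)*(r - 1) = r^2 - 8*r + 7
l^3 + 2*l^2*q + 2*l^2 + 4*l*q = l*(l + 2)*(l + 2*q)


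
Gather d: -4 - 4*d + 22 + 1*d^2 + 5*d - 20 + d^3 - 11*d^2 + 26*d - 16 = d^3 - 10*d^2 + 27*d - 18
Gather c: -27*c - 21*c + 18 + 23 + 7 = 48 - 48*c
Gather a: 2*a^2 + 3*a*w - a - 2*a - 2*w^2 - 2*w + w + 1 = 2*a^2 + a*(3*w - 3) - 2*w^2 - w + 1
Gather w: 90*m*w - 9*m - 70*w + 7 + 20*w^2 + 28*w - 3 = -9*m + 20*w^2 + w*(90*m - 42) + 4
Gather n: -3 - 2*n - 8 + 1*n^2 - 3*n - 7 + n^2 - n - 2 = 2*n^2 - 6*n - 20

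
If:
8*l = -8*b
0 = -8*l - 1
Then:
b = 1/8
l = -1/8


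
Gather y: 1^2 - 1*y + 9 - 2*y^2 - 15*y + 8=-2*y^2 - 16*y + 18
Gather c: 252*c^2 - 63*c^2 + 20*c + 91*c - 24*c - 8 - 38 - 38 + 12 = 189*c^2 + 87*c - 72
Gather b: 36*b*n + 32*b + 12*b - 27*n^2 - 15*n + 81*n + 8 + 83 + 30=b*(36*n + 44) - 27*n^2 + 66*n + 121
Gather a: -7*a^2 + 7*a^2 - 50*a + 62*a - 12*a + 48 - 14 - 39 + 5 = 0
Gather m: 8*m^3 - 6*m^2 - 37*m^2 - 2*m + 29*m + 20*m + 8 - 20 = 8*m^3 - 43*m^2 + 47*m - 12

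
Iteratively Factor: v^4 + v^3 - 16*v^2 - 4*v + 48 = (v + 4)*(v^3 - 3*v^2 - 4*v + 12) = (v - 2)*(v + 4)*(v^2 - v - 6) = (v - 3)*(v - 2)*(v + 4)*(v + 2)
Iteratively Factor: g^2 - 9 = (g + 3)*(g - 3)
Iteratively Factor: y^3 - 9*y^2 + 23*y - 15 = (y - 5)*(y^2 - 4*y + 3) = (y - 5)*(y - 1)*(y - 3)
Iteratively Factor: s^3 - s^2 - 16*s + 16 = (s - 4)*(s^2 + 3*s - 4) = (s - 4)*(s + 4)*(s - 1)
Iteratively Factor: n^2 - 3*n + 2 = (n - 1)*(n - 2)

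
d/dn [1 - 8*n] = -8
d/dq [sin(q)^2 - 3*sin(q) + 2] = (2*sin(q) - 3)*cos(q)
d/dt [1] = 0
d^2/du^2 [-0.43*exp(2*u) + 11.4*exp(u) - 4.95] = (11.4 - 1.72*exp(u))*exp(u)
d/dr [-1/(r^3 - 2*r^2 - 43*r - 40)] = (3*r^2 - 4*r - 43)/(-r^3 + 2*r^2 + 43*r + 40)^2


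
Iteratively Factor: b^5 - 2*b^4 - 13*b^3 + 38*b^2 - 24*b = (b - 2)*(b^4 - 13*b^2 + 12*b) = (b - 2)*(b + 4)*(b^3 - 4*b^2 + 3*b) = (b - 3)*(b - 2)*(b + 4)*(b^2 - b) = (b - 3)*(b - 2)*(b - 1)*(b + 4)*(b)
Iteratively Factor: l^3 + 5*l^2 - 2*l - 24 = (l + 4)*(l^2 + l - 6) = (l - 2)*(l + 4)*(l + 3)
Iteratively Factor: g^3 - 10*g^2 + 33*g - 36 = (g - 4)*(g^2 - 6*g + 9) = (g - 4)*(g - 3)*(g - 3)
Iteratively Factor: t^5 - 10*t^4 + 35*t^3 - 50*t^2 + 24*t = (t - 4)*(t^4 - 6*t^3 + 11*t^2 - 6*t) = t*(t - 4)*(t^3 - 6*t^2 + 11*t - 6) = t*(t - 4)*(t - 3)*(t^2 - 3*t + 2) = t*(t - 4)*(t - 3)*(t - 2)*(t - 1)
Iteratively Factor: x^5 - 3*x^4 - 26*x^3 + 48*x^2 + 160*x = (x + 2)*(x^4 - 5*x^3 - 16*x^2 + 80*x) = (x + 2)*(x + 4)*(x^3 - 9*x^2 + 20*x) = x*(x + 2)*(x + 4)*(x^2 - 9*x + 20) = x*(x - 5)*(x + 2)*(x + 4)*(x - 4)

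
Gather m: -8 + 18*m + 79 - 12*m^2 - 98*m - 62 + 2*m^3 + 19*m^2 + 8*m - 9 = 2*m^3 + 7*m^2 - 72*m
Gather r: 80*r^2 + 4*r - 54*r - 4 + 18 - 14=80*r^2 - 50*r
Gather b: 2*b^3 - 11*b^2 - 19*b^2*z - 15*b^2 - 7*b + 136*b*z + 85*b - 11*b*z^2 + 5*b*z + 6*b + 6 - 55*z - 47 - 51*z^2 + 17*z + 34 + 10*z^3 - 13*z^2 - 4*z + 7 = 2*b^3 + b^2*(-19*z - 26) + b*(-11*z^2 + 141*z + 84) + 10*z^3 - 64*z^2 - 42*z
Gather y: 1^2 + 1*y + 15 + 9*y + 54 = 10*y + 70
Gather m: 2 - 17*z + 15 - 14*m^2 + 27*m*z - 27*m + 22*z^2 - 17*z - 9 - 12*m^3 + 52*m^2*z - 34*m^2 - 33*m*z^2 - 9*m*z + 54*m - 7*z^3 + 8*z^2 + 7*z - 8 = -12*m^3 + m^2*(52*z - 48) + m*(-33*z^2 + 18*z + 27) - 7*z^3 + 30*z^2 - 27*z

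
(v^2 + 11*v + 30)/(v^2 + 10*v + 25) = (v + 6)/(v + 5)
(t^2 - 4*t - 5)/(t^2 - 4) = (t^2 - 4*t - 5)/(t^2 - 4)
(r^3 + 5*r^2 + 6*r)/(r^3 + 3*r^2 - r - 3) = r*(r + 2)/(r^2 - 1)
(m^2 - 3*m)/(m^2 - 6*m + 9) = m/(m - 3)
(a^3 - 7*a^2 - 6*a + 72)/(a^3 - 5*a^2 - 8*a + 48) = (a - 6)/(a - 4)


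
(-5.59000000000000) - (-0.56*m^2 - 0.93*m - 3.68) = 0.56*m^2 + 0.93*m - 1.91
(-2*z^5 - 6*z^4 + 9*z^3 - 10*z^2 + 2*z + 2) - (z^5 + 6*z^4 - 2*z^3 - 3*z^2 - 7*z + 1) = -3*z^5 - 12*z^4 + 11*z^3 - 7*z^2 + 9*z + 1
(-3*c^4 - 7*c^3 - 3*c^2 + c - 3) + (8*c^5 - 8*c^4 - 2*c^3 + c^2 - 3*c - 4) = 8*c^5 - 11*c^4 - 9*c^3 - 2*c^2 - 2*c - 7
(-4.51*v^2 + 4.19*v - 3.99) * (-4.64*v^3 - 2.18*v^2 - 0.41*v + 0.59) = 20.9264*v^5 - 9.6098*v^4 + 11.2285*v^3 + 4.3194*v^2 + 4.108*v - 2.3541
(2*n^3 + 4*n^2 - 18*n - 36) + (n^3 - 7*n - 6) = 3*n^3 + 4*n^2 - 25*n - 42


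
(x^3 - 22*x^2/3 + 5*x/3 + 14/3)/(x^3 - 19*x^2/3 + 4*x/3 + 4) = (x - 7)/(x - 6)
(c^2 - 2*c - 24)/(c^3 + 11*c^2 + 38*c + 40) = (c - 6)/(c^2 + 7*c + 10)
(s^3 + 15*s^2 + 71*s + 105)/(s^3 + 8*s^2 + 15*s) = (s + 7)/s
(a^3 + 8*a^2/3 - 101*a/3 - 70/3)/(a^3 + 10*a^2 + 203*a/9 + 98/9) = 3*(a - 5)/(3*a + 7)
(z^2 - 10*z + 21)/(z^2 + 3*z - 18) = (z - 7)/(z + 6)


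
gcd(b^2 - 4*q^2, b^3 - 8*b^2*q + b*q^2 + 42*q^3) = b + 2*q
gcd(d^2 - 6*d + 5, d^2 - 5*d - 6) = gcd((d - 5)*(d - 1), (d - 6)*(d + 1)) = 1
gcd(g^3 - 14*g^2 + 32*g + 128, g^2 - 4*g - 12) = g + 2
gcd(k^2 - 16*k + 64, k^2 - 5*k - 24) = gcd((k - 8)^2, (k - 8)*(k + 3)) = k - 8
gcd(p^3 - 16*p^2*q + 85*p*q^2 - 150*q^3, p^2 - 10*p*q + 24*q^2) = p - 6*q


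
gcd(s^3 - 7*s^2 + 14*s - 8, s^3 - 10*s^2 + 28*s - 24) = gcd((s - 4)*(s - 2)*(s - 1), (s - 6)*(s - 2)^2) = s - 2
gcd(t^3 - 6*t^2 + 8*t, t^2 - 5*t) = t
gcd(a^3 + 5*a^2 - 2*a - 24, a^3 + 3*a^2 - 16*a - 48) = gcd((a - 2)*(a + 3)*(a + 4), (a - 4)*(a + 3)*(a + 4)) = a^2 + 7*a + 12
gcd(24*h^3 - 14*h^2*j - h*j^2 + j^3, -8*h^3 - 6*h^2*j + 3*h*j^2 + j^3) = 8*h^2 - 2*h*j - j^2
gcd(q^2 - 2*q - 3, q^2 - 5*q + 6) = q - 3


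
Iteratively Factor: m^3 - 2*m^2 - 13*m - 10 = (m + 1)*(m^2 - 3*m - 10) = (m - 5)*(m + 1)*(m + 2)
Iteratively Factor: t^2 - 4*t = (t - 4)*(t)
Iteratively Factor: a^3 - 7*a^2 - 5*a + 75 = (a - 5)*(a^2 - 2*a - 15) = (a - 5)^2*(a + 3)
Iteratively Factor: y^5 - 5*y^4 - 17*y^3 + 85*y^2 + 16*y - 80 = (y - 5)*(y^4 - 17*y^2 + 16) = (y - 5)*(y + 1)*(y^3 - y^2 - 16*y + 16) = (y - 5)*(y + 1)*(y + 4)*(y^2 - 5*y + 4) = (y - 5)*(y - 4)*(y + 1)*(y + 4)*(y - 1)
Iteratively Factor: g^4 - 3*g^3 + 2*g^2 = (g - 1)*(g^3 - 2*g^2) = g*(g - 1)*(g^2 - 2*g) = g*(g - 2)*(g - 1)*(g)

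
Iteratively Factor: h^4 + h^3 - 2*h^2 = (h - 1)*(h^3 + 2*h^2) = (h - 1)*(h + 2)*(h^2) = h*(h - 1)*(h + 2)*(h)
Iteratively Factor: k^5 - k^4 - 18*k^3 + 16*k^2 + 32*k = (k + 1)*(k^4 - 2*k^3 - 16*k^2 + 32*k) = k*(k + 1)*(k^3 - 2*k^2 - 16*k + 32) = k*(k - 2)*(k + 1)*(k^2 - 16) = k*(k - 2)*(k + 1)*(k + 4)*(k - 4)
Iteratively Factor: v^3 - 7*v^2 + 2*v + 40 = (v - 5)*(v^2 - 2*v - 8) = (v - 5)*(v - 4)*(v + 2)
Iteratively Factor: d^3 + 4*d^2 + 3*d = (d + 3)*(d^2 + d) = d*(d + 3)*(d + 1)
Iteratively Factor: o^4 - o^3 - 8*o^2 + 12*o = (o - 2)*(o^3 + o^2 - 6*o) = (o - 2)^2*(o^2 + 3*o) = o*(o - 2)^2*(o + 3)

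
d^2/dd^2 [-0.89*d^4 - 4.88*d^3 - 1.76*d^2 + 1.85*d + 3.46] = -10.68*d^2 - 29.28*d - 3.52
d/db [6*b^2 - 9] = 12*b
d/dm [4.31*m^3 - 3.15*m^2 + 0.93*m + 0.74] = 12.93*m^2 - 6.3*m + 0.93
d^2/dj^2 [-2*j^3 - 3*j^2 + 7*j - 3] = -12*j - 6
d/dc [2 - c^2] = -2*c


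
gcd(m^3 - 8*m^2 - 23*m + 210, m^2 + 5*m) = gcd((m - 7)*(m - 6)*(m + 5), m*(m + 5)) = m + 5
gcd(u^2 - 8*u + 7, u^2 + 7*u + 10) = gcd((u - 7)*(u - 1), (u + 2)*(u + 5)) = 1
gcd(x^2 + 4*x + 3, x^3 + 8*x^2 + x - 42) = x + 3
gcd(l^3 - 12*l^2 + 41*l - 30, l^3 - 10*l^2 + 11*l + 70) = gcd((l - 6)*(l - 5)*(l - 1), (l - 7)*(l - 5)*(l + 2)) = l - 5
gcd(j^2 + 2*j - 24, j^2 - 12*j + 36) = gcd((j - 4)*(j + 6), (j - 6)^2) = 1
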